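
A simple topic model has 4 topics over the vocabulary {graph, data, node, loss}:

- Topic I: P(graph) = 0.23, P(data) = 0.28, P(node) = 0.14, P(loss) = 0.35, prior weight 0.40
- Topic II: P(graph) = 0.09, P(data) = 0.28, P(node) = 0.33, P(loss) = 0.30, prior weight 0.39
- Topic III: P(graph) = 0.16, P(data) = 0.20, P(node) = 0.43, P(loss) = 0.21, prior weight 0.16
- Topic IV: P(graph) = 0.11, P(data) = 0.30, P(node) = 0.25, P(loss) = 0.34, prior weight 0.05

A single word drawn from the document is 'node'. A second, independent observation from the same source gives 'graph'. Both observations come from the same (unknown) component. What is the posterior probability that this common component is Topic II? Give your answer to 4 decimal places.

Posterior ∝ prior × likelihood, so P(k | x) ∝ π_k f_k(x); normalise over all components.
Since both observations come from the same component, the likelihood for component k is f_k(x₁)·f_k(x₂).
  f_I = [P(node | comp) = 0.14] × [0.23] = 0.0322
  f_II = [P(node | comp) = 0.33] × [0.09] = 0.0297
  f_III = [P(node | comp) = 0.43] × [0.16] = 0.0688
  f_IV = [P(node | comp) = 0.25] × [0.11] = 0.0275
Multiply by the mixture weights:
  π_I·f_I = 0.40 × 0.0322 = 0.01288
  π_II·f_II = 0.39 × 0.0297 = 0.011583
  π_III·f_III = 0.16 × 0.0688 = 0.011008
  π_IV·f_IV = 0.05 × 0.0275 = 0.001375
Sum: 0.01288 + 0.011583 + 0.011008 + 0.001375 = 0.036846
P(Topic II | x) = 0.011583 / 0.036846 ≈ 0.3144

0.3144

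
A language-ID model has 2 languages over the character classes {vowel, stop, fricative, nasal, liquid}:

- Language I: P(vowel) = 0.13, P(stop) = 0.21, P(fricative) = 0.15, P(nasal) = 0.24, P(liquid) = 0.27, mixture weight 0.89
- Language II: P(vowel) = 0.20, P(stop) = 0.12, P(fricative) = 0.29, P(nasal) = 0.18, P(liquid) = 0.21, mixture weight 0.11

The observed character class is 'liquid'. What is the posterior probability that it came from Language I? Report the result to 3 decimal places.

Apply Bayes' rule: the posterior for each component is proportional to its prior times its likelihood at x.
Evaluate each component's likelihood at the observed value:
  f_I = P(liquid | comp) = 0.27
  f_II = P(liquid | comp) = 0.21
Unnormalised posteriors:
  P(Z=I)·f_I = 0.89 × 0.27 = 0.2403
  P(Z=II)·f_II = 0.11 × 0.21 = 0.0231
Denominator: 0.2403 + 0.0231 = 0.2634
So the posterior for Language I is 0.2403 / 0.2634 ≈ 0.912.

0.912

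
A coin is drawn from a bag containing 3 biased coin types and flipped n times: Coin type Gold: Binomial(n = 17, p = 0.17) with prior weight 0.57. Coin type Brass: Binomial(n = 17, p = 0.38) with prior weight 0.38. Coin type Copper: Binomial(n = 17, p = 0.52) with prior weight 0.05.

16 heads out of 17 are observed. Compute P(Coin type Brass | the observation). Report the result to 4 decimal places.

0.0610

P(component k | x) = π_k·f_k(x) / marginal(x), where marginal(x) = Σ_j π_j·f_j(x).
Binomial probabilities:
  p_Gold = C(17,16)·0.17^16·0.83^1 = 17·4.86612e-13·0.83 = 6.86609e-12
  p_Brass = C(17,16)·0.38^16·0.62^1 = 17·1.89033e-07·0.62 = 1.99241e-06
  p_Copper = C(17,16)·0.52^16·0.48^1 = 17·2.85794e-05·0.48 = 0.000233208
Prior × likelihood for each component:
  π_Gold·p_Gold = 0.57 × 6.86609e-12 = 3.91367e-12
  π_Brass·p_Brass = 0.38 × 1.99241e-06 = 7.57115e-07
  π_Copper·p_Copper = 0.05 × 0.000233208 = 1.16604e-05
Marginal: 3.91367e-12 + 7.57115e-07 + 1.16604e-05 = 1.24175e-05
Responsibility of Coin type Brass: 7.57115e-07 / 1.24175e-05 ≈ 0.0610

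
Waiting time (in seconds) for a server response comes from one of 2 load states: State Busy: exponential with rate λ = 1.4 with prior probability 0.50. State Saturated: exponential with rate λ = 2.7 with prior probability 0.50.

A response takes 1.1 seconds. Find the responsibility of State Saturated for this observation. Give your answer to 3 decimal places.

P(component k | x) = w_k·f_k(x) / marginal(x), where marginal(x) = Σ_j w_j·f_j(x).
Evaluate each component's likelihood at the observed value:
  p_Busy = 0.300134
  p_Saturated = 0.138519
Unnormalised posteriors:
  w_Busy·p_Busy = 0.50 × 0.300134 = 0.150067
  w_Saturated·p_Saturated = 0.50 × 0.138519 = 0.0692595
Denominator: 0.150067 + 0.0692595 = 0.219326
P(State Saturated | the observation) = 0.0692595 / 0.219326 ≈ 0.316

0.316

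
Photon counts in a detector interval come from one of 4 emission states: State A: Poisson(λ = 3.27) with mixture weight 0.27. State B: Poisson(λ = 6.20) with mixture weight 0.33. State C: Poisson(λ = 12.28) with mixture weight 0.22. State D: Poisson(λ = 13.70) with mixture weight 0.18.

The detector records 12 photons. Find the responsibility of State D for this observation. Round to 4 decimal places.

P(component k | x) = P(Z=k)·f_k(x) / marginal(x), where marginal(x) = Σ_j P(Z=j)·f_j(x).
Evaluate each component's likelihood at the observed value:
  p_A = 0.000118602
  p_B = 0.013669
  p_C = 0.114001
  p_D = 0.102441
Multiply by the mixture weights:
  P(Z=A)·p_A = 0.27 × 0.000118602 = 3.20226e-05
  P(Z=B)·p_B = 0.33 × 0.013669 = 0.00451078
  P(Z=C)·p_C = 0.22 × 0.114001 = 0.0250801
  P(Z=D)·p_D = 0.18 × 0.102441 = 0.0184394
Denominator: 3.20226e-05 + 0.00451078 + 0.0250801 + 0.0184394 = 0.0480624
P(State D | data) = 0.0184394 / 0.0480624 ≈ 0.3837

0.3837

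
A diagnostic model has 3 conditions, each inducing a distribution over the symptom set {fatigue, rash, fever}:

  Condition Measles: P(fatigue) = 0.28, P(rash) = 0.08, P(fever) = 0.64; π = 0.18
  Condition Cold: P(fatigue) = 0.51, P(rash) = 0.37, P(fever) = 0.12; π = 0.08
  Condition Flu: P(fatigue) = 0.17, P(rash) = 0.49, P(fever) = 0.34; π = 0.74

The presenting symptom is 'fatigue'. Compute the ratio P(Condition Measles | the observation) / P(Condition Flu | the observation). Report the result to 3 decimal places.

0.401

Since P(k|x) ∝ π_k f_k(x), the posterior odds are π_i f_i(x) / (π_j f_j(x)).
Component likelihoods at x = 'fatigue':
  L_Measles = P(fatigue | comp) = 0.28
  L_Cold = P(fatigue | comp) = 0.51
  L_Flu = P(fatigue | comp) = 0.17
0.0504 / 0.1258 ≈ 0.401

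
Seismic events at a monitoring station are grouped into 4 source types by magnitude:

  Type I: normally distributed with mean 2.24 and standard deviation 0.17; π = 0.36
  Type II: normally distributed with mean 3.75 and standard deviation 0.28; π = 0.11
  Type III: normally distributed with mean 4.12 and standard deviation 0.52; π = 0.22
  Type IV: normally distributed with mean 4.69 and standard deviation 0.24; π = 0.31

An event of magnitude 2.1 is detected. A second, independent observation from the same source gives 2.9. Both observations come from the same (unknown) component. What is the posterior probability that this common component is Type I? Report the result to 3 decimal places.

Posterior ∝ prior × likelihood, so P(k | x) ∝ π_k f_k(x); normalise over all components.
Since both observations come from the same component, the likelihood for component k is f_k(x₁)·f_k(x₂).
  p_I = [(1/(0.17·√(2π)))·exp(−(2.1−2.24)²/(2·0.17²)) = 2.346719·exp(-0.33910) = 1.67183] × [0.00125162] = 0.0020925
  p_II = [(1/(0.28·√(2π)))·exp(−(2.1−3.75)²/(2·0.28²)) = 1.424794·exp(-17.36288) = 4.10344e-08] × [0.0142108] = 5.83131e-10
  p_III = [(1/(0.52·√(2π)))·exp(−(2.1−4.12)²/(2·0.52²)) = 0.767197·exp(-7.54512) = 0.000405605] × [0.0489365] = 1.98489e-05
  p_IV = [(1/(0.24·√(2π)))·exp(−(2.1−4.69)²/(2·0.24²)) = 1.662260·exp(-58.23003) = 8.54508e-26] × [1.38518e-12] = 1.18365e-37
Weight by the priors:
  π_I·p_I = 0.36 × 0.0020925 = 0.0007533
  π_II·p_II = 0.11 × 5.83131e-10 = 6.41444e-11
  π_III·p_III = 0.22 × 1.98489e-05 = 4.36676e-06
  π_IV·p_IV = 0.31 × 1.18365e-37 = 3.66931e-38
Marginal: 0.0007533 + 6.41444e-11 + 4.36676e-06 + 3.66931e-38 = 0.000757667
P(Type I | x) ≈ 0.994

0.994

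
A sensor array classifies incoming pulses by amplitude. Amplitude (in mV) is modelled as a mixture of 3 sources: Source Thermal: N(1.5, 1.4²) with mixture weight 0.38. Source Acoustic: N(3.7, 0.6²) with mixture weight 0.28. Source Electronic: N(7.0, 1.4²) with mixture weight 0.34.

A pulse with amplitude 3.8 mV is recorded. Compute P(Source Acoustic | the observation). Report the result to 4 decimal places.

By Bayes' theorem, P(k | x) = w_k f_k(x) / Σ_j w_j f_j(x).
Component likelihoods at x = 3.8 mV:
  f_Thermal = (1/(1.4·√(2π)))·exp(−(3.8−1.5)²/(2·1.4²)) = 0.284959·exp(-1.34949) = 0.0739105
  f_Acoustic = (1/(0.6·√(2π)))·exp(−(3.8−3.7)²/(2·0.6²)) = 0.664904·exp(-0.01389) = 0.655733
  f_Electronic = (1/(1.4·√(2π)))·exp(−(3.8−7.0)²/(2·1.4²)) = 0.284959·exp(-2.61224) = 0.0209073
Weight by the priors:
  w_Thermal·f_Thermal = 0.38 × 0.0739105 = 0.028086
  w_Acoustic·f_Acoustic = 0.28 × 0.655733 = 0.183605
  w_Electronic·f_Electronic = 0.34 × 0.0209073 = 0.00710849
Denominator: 0.028086 + 0.183605 + 0.00710849 = 0.2188
P(Source Acoustic | the observation) ≈ 0.8391

0.8391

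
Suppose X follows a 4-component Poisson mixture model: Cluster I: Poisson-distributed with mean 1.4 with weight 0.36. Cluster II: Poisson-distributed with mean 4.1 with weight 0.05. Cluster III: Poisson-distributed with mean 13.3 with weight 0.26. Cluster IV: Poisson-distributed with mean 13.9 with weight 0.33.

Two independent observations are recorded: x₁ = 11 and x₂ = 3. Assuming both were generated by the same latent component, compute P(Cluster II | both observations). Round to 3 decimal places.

The responsibility of component k is P(Z=k) f_k(x) divided by Σ_j P(Z=j) f_j(x).
Since both observations come from the same component, the likelihood for component k is f_k(x₁)·f_k(x₂).
  p_I = [2.50173e-07] × [0.112777] = 2.82138e-08
  p_II = [0.00228486] × [0.190368] = 0.000434963
  p_III = [0.0966264] × [0.000656579] = 6.34429e-05
  p_IV = [0.0861616] × [0.000411339] = 3.54416e-05
Weight by the priors:
  P(Z=I)·p_I = 0.36 × 2.82138e-08 = 1.0157e-08
  P(Z=II)·p_II = 0.05 × 0.000434963 = 2.17481e-05
  P(Z=III)·p_III = 0.26 × 6.34429e-05 = 1.64951e-05
  P(Z=IV)·p_IV = 0.33 × 3.54416e-05 = 1.16957e-05
Sum: 1.0157e-08 + 2.17481e-05 + 1.64951e-05 + 1.16957e-05 = 4.99492e-05
P(Cluster II | x₁,x₂) = 2.17481e-05 / 4.99492e-05 ≈ 0.435

0.435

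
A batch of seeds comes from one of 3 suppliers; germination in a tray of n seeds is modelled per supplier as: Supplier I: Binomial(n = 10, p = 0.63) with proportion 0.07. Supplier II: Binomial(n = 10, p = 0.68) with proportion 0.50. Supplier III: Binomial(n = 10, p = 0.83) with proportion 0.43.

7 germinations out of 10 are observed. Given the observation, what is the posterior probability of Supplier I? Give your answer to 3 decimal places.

P(component k | x) = w_k·f_k(x) / marginal(x), where marginal(x) = Σ_j w_j·f_j(x).
Binomial probabilities:
  L_I = 0.239425
  L_II = 0.264359
  L_III = 0.159983
Prior × likelihood for each component:
  w_I·L_I = 0.07 × 0.239425 = 0.0167598
  w_II·L_II = 0.50 × 0.264359 = 0.132179
  w_III·L_III = 0.43 × 0.159983 = 0.0687928
Normaliser: 0.0167598 + 0.132179 + 0.0687928 = 0.217732
P(Supplier I | the observation) = 0.0167598 / 0.217732 ≈ 0.077

0.077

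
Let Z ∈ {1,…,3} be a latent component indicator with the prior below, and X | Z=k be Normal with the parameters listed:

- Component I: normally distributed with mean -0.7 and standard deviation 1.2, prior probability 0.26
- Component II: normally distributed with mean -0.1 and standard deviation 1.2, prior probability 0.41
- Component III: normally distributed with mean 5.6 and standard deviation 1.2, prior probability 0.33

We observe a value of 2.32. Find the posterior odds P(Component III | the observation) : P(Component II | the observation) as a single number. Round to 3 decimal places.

The posterior odds equal the prior odds times the likelihood ratio: (π_i/π_j)·(f_i(x)/f_j(x)).
Evaluate each component's likelihood at the observed value:
  L_I = (1/(1.2·√(2π)))·exp(−(2.32−-0.7)²/(2·1.2²)) = 0.332452·exp(-3.16681) = 0.0140089
  L_II = (1/(1.2·√(2π)))·exp(−(2.32−-0.1)²/(2·1.2²)) = 0.332452·exp(-2.03347) = 0.0435114
  L_III = (1/(1.2·√(2π)))·exp(−(2.32−5.6)²/(2·1.2²)) = 0.332452·exp(-3.73556) = 0.00793227
0.00261765 / 0.0178397 ≈ 0.147

0.147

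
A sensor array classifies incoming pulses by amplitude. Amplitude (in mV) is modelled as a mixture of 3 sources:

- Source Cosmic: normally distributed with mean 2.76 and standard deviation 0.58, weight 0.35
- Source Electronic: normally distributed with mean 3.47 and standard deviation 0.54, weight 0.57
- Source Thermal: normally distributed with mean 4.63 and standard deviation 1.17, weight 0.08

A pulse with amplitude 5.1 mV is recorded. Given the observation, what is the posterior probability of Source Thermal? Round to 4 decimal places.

0.8484

By Bayes' theorem, P(k | x) = w_k f_k(x) / Σ_j w_j f_j(x).
Normal densities:
  L_Cosmic = 0.000200893
  L_Electronic = 0.00776228
  L_Thermal = 0.314545
Prior × likelihood for each component:
  w_Cosmic·L_Cosmic = 0.35 × 0.000200893 = 7.03126e-05
  w_Electronic·L_Electronic = 0.57 × 0.00776228 = 0.0044245
  w_Thermal·L_Thermal = 0.08 × 0.314545 = 0.0251636
Evidence: 7.03126e-05 + 0.0044245 + 0.0251636 = 0.0296584
P(Source Thermal | data) ≈ 0.8484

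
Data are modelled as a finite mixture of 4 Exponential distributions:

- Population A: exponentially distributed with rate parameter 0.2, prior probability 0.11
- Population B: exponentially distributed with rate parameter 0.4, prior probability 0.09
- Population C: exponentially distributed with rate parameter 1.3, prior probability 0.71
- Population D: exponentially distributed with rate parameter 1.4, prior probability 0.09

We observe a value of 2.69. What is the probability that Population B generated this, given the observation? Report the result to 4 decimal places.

Posterior ∝ prior × likelihood, so P(k | x) ∝ π_k f_k(x); normalise over all components.
Evaluate each component's likelihood at the observed value:
  L_A = 0.2·e^(−0.2·2.69) = 0.2·e^(−0.5380) = 0.116783
  L_B = 0.4·e^(−0.4·2.69) = 0.4·e^(−1.0760) = 0.136383
  L_C = 1.3·e^(−1.3·2.69) = 1.3·e^(−3.4970) = 0.0393745
  L_D = 1.4·e^(−1.4·2.69) = 1.4·e^(−3.7660) = 0.0324022
Multiply by the mixture weights:
  π_A·L_A = 0.11 × 0.116783 = 0.0128461
  π_B·L_B = 0.09 × 0.136383 = 0.0122744
  π_C·L_C = 0.71 × 0.0393745 = 0.0279559
  π_D·L_D = 0.09 × 0.0324022 = 0.0029162
Sum: 0.0128461 + 0.0122744 + 0.0279559 + 0.0029162 = 0.0559927
Responsibility of Population B: 0.0122744 / 0.0559927 ≈ 0.2192

0.2192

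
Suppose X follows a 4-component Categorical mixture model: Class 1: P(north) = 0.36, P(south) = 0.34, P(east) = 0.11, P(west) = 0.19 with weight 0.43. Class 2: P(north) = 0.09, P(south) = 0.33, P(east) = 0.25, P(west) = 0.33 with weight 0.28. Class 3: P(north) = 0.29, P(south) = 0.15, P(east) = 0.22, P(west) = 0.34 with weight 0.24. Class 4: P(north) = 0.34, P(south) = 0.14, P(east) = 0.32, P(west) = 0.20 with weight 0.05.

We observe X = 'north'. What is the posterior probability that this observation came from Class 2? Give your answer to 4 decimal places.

By Bayes' theorem, P(k | x) = w_k f_k(x) / Σ_j w_j f_j(x).
Categorical probabilities:
  f_1 = 0.36
  f_2 = 0.09
  f_3 = 0.29
  f_4 = 0.34
Unnormalised posteriors:
  w_1·f_1 = 0.43 × 0.36 = 0.1548
  w_2·f_2 = 0.28 × 0.09 = 0.0252
  w_3·f_3 = 0.24 × 0.29 = 0.0696
  w_4·f_4 = 0.05 × 0.34 = 0.017
Sum: 0.1548 + 0.0252 + 0.0696 + 0.017 = 0.2666
P(Class 2 | x) ≈ 0.0945

0.0945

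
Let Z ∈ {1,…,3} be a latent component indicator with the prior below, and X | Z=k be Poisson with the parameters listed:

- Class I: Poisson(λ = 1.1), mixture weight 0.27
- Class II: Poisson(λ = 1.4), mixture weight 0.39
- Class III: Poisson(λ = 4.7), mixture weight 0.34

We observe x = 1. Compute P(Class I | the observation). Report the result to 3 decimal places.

0.399

Apply Bayes' rule: the posterior for each component is proportional to its prior times its likelihood at x.
Poisson probabilities:
  f_I = 0.366158
  f_II = 0.345236
  f_III = 0.0427478
Unnormalised posteriors:
  P(Z=I)·f_I = 0.27 × 0.366158 = 0.0988627
  P(Z=II)·f_II = 0.39 × 0.345236 = 0.134642
  P(Z=III)·f_III = 0.34 × 0.0427478 = 0.0145343
Evidence: 0.0988627 + 0.134642 + 0.0145343 = 0.248039
Responsibility of Class I: 0.0988627 / 0.248039 ≈ 0.399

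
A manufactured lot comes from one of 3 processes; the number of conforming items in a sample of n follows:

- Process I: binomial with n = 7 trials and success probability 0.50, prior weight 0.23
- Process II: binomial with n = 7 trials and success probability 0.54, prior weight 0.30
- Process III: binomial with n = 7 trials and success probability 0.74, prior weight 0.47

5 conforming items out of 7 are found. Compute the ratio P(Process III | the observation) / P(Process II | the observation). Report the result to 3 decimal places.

Only the two components matter; the odds are (w_i f_i(x)) / (w_j f_j(x)).
Evaluate each component's likelihood at the observed value:
  f_I = C(7,5)·0.50^5·0.50^2 = 21·0.03125·0.25 = 0.164062
  f_II = C(7,5)·0.54^5·0.46^2 = 21·0.0459165·0.2116 = 0.204035
  f_III = C(7,5)·0.74^5·0.26^2 = 21·0.221901·0.0676 = 0.31501
0.148055 / 0.0612104 ≈ 2.419

2.419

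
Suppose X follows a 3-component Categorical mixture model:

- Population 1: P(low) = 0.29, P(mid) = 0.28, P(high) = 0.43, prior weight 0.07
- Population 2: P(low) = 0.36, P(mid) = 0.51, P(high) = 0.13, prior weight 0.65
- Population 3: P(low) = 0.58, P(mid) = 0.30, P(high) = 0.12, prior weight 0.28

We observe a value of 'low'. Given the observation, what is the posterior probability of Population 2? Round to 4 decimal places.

Posterior ∝ prior × likelihood, so P(k | x) ∝ P(Z=k) f_k(x); normalise over all components.
Evaluate each component's likelihood at the observed value:
  p_1 = 0.29
  p_2 = 0.36
  p_3 = 0.58
Unnormalised posteriors:
  P(Z=1)·p_1 = 0.07 × 0.29 = 0.0203
  P(Z=2)·p_2 = 0.65 × 0.36 = 0.234
  P(Z=3)·p_3 = 0.28 × 0.58 = 0.1624
Denominator: 0.0203 + 0.234 + 0.1624 = 0.4167
So the posterior for Population 2 is 0.234 / 0.4167 ≈ 0.5616.

0.5616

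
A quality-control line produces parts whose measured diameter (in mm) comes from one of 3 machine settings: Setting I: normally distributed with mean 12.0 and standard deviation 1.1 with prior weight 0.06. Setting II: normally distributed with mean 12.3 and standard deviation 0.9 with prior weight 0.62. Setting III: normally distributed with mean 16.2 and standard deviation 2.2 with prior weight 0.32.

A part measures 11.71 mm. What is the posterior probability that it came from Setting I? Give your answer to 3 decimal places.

Apply Bayes' rule: the posterior for each component is proportional to its prior times its likelihood at x.
Component likelihoods at x = 11.71 mm:
  f_I = (1/(1.1·√(2π)))·exp(−(11.71−12.0)²/(2·1.1²)) = 0.362675·exp(-0.03475) = 0.350288
  f_II = (1/(0.9·√(2π)))·exp(−(11.71−12.3)²/(2·0.9²)) = 0.443269·exp(-0.21488) = 0.357559
  f_III = (1/(2.2·√(2π)))·exp(−(11.71−16.2)²/(2·2.2²)) = 0.181337·exp(-2.08265) = 0.0225945
Multiply by the mixture weights:
  π_I·f_I = 0.06 × 0.350288 = 0.0210173
  π_II·f_II = 0.62 × 0.357559 = 0.221687
  π_III·f_III = 0.32 × 0.0225945 = 0.00723022
Evidence: 0.0210173 + 0.221687 + 0.00723022 = 0.249934
Responsibility of Setting I: 0.0210173 / 0.249934 ≈ 0.084

0.084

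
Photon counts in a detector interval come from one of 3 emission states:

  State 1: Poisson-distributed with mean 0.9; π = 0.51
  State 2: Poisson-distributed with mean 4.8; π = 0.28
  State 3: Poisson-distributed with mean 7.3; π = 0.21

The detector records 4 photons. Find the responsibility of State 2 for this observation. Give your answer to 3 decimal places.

0.694

By Bayes' theorem, P(k | x) = π_k f_k(x) / Σ_j π_j f_j(x).
Component likelihoods at x = 4 photons:
  L_1 = e^(−0.9)·0.9^4/4! = 0.0111146
  L_2 = e^(−4.8)·4.8^4/4! = 0.182029
  L_3 = e^(−7.3)·7.3^4/4! = 0.0799338
Prior × likelihood for each component:
  π_1·L_1 = 0.51 × 0.0111146 = 0.00566845
  π_2·L_2 = 0.28 × 0.182029 = 0.0509681
  π_3·L_3 = 0.21 × 0.0799338 = 0.0167861
Marginal: 0.00566845 + 0.0509681 + 0.0167861 = 0.0734226
Responsibility of State 2: 0.0509681 / 0.0734226 ≈ 0.694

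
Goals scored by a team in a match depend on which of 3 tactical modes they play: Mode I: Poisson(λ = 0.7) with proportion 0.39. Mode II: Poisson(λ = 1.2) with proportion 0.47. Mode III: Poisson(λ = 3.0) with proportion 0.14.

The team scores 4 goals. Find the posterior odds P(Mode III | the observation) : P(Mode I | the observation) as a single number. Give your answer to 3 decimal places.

The posterior odds equal the prior odds times the likelihood ratio: (P(Z=i)/P(Z=j))·(f_i(x)/f_j(x)).
Poisson probabilities:
  p_I = 0.00496792
  p_II = 0.0260232
  p_III = 0.168031
Posterior odds = (P(Z=III)·p_III) / (P(Z=I)·p_I) = (0.14·0.168031) / (0.39·0.00496792) = 0.0235244 / 0.00193749 ≈ 12.142

12.142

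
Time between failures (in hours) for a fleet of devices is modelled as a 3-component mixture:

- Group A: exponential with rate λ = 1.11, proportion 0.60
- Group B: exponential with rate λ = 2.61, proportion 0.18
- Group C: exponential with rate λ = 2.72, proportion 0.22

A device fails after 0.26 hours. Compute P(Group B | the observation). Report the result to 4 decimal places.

0.2309

P(component k | x) = P(Z=k)·f_k(x) / marginal(x), where marginal(x) = Σ_j P(Z=j)·f_j(x).
Exponential densities:
  f_A = 1.11·e^(−1.11·0.26) = 1.11·e^(−0.2886) = 0.831736
  f_B = 2.61·e^(−2.61·0.26) = 2.61·e^(−0.6786) = 1.32412
  f_C = 2.72·e^(−2.72·0.26) = 2.72·e^(−0.7072) = 1.34102
Weight by the priors:
  P(Z=A)·f_A = 0.60 × 0.831736 = 0.499042
  P(Z=B)·f_B = 0.18 × 1.32412 = 0.238342
  P(Z=C)·f_C = 0.22 × 1.34102 = 0.295025
Sum: 0.499042 + 0.238342 + 0.295025 = 1.03241
P(Group B | x) = 0.238342 / 1.03241 ≈ 0.2309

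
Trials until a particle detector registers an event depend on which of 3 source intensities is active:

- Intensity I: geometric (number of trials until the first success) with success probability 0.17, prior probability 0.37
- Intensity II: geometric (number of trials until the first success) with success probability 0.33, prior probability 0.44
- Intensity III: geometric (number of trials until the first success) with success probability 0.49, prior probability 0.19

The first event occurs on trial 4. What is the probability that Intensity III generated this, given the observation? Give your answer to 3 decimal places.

0.134

By Bayes' theorem, P(k | x) = P(Z=k) f_k(x) / Σ_j P(Z=j) f_j(x).
Component likelihoods at x = 4:
  p_I = 0.17·(1−0.17)^3 = 0.17·0.571787 = 0.0972038
  p_II = 0.33·(1−0.33)^3 = 0.33·0.300763 = 0.0992518
  p_III = 0.49·(1−0.49)^3 = 0.49·0.132651 = 0.064999
Multiply by the mixture weights:
  P(Z=I)·p_I = 0.37 × 0.0972038 = 0.0359654
  P(Z=II)·p_II = 0.44 × 0.0992518 = 0.0436708
  P(Z=III)·p_III = 0.19 × 0.064999 = 0.0123498
Denominator: 0.0359654 + 0.0436708 + 0.0123498 = 0.091986
P(Intensity III | 4) ≈ 0.134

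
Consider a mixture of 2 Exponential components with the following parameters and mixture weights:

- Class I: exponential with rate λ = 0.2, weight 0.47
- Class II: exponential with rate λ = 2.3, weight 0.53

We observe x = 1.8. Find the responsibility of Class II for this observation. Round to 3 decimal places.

0.228

By Bayes' theorem, P(k | x) = w_k f_k(x) / Σ_j w_j f_j(x).
Component likelihoods at x = 1.8:
  p_I = 0.139535
  p_II = 0.0366226
Unnormalised posteriors:
  w_I·p_I = 0.47 × 0.139535 = 0.0655816
  w_II·p_II = 0.53 × 0.0366226 = 0.01941
Marginal: 0.0655816 + 0.01941 = 0.0849915
Responsibility of Class II: 0.01941 / 0.0849915 ≈ 0.228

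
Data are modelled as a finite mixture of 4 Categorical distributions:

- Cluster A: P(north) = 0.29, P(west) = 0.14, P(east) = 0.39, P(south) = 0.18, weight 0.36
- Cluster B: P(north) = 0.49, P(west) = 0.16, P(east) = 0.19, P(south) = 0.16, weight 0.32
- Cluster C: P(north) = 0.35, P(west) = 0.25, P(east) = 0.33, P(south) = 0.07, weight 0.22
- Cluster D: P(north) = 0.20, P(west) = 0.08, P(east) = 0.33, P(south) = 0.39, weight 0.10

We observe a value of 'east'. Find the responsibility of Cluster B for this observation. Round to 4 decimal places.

0.1982

P(component k | x) = π_k·f_k(x) / marginal(x), where marginal(x) = Σ_j π_j·f_j(x).
Categorical probabilities:
  f_A = 0.39
  f_B = 0.19
  f_C = 0.33
  f_D = 0.33
Unnormalised posteriors:
  π_A·f_A = 0.36 × 0.39 = 0.1404
  π_B·f_B = 0.32 × 0.19 = 0.0608
  π_C·f_C = 0.22 × 0.33 = 0.0726
  π_D·f_D = 0.10 × 0.33 = 0.033
Sum: 0.1404 + 0.0608 + 0.0726 + 0.033 = 0.3068
Responsibility of Cluster B: 0.0608 / 0.3068 ≈ 0.1982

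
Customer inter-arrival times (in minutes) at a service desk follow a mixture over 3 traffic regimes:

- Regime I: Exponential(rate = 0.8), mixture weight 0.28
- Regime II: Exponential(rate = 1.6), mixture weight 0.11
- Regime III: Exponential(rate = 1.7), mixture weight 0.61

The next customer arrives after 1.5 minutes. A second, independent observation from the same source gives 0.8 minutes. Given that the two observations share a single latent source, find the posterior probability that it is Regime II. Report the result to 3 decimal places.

The responsibility of component k is π_k f_k(x) divided by Σ_j π_j f_j(x).
Since both observations come from the same component, the likelihood for component k is f_k(x₁)·f_k(x₂).
  L_I = [0.8·e^(−0.8·1.5) = 0.8·e^(−1.2000) = 0.240955] × [0.421834] = 0.101643
  L_II = [1.6·e^(−1.6·1.5) = 1.6·e^(−2.4000) = 0.145149] × [0.44486] = 0.0645708
  L_III = [1.7·e^(−1.7·1.5) = 1.7·e^(−2.5500) = 0.132739] × [0.436323] = 0.057917
Weight by the priors:
  π_I·L_I = 0.28 × 0.101643 = 0.0284601
  π_II·L_II = 0.11 × 0.0645708 = 0.00710279
  π_III·L_III = 0.61 × 0.057917 = 0.0353294
Marginal: 0.0284601 + 0.00710279 + 0.0353294 = 0.0708923
So the posterior for Regime II is 0.00710279 / 0.0708923 ≈ 0.100.

0.100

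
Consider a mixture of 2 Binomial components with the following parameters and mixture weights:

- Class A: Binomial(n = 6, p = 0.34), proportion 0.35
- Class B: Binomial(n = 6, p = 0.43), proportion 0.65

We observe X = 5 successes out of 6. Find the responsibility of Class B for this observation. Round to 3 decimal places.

0.838

P(component k | x) = P(Z=k)·f_k(x) / marginal(x), where marginal(x) = Σ_j P(Z=j)·f_j(x).
Binomial probabilities:
  f_A = 0.0179924
  f_B = 0.0502769
Prior × likelihood for each component:
  P(Z=A)·f_A = 0.35 × 0.0179924 = 0.00629735
  P(Z=B)·f_B = 0.65 × 0.0502769 = 0.03268
Sum: 0.00629735 + 0.03268 = 0.0389773
Responsibility of Class B: 0.03268 / 0.0389773 ≈ 0.838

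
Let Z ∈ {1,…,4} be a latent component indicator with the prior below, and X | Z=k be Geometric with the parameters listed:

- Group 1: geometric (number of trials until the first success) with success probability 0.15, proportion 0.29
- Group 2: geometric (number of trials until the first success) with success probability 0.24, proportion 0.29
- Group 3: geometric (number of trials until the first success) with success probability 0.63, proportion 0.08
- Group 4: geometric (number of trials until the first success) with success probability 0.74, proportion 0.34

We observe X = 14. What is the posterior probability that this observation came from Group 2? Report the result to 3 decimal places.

The responsibility of component k is P(Z=k) f_k(x) divided by Σ_j P(Z=j) f_j(x).
Geometric probabilities:
  p_1 = 0.15·(1−0.15)^13 = 0.15·0.120905 = 0.0181358
  p_2 = 0.24·(1−0.24)^13 = 0.24·0.0282213 = 0.00677311
  p_3 = 0.63·(1−0.63)^13 = 0.63·2.43569e-06 = 1.53449e-06
  p_4 = 0.74·(1−0.74)^13 = 0.74·2.48115e-08 = 1.83605e-08
Weight by the priors:
  P(Z=1)·p_1 = 0.29 × 0.0181358 = 0.00525939
  P(Z=2)·p_2 = 0.29 × 0.00677311 = 0.0019642
  P(Z=3)·p_3 = 0.08 × 1.53449e-06 = 1.22759e-07
  P(Z=4)·p_4 = 0.34 × 1.83605e-08 = 6.24258e-09
Normaliser: 0.00525939 + 0.0019642 + 1.22759e-07 + 6.24258e-09 = 0.00722372
Responsibility of Group 2: 0.0019642 / 0.00722372 ≈ 0.272

0.272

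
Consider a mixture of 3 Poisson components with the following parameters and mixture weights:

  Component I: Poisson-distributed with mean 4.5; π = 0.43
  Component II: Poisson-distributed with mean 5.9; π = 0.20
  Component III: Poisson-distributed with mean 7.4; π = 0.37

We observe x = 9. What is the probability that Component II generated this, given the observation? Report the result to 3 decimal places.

0.203

The responsibility of component k is π_k f_k(x) divided by Σ_j π_j f_j(x).
Component likelihoods at x = 9:
  L_I = 0.0231646
  L_II = 0.0653985
  L_III = 0.112084
Weight by the priors:
  π_I·L_I = 0.43 × 0.0231646 = 0.00996077
  π_II·L_II = 0.20 × 0.0653985 = 0.0130797
  π_III·L_III = 0.37 × 0.112084 = 0.041471
Evidence: 0.00996077 + 0.0130797 + 0.041471 = 0.0645115
P(Component II | x) ≈ 0.203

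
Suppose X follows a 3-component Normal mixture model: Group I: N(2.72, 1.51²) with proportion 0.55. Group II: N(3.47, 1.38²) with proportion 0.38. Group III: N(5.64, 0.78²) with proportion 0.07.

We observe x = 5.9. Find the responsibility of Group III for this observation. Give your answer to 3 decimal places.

0.464

Apply Bayes' rule: the posterior for each component is proportional to its prior times its likelihood at x.
Normal densities:
  p_I = 0.0287654
  p_II = 0.0613382
  p_III = 0.483825
Multiply by the mixture weights:
  π_I·p_I = 0.55 × 0.0287654 = 0.015821
  π_II·p_II = 0.38 × 0.0613382 = 0.0233085
  π_III·p_III = 0.07 × 0.483825 = 0.0338677
Normaliser: 0.015821 + 0.0233085 + 0.0338677 = 0.0729972
P(Group III | data) ≈ 0.464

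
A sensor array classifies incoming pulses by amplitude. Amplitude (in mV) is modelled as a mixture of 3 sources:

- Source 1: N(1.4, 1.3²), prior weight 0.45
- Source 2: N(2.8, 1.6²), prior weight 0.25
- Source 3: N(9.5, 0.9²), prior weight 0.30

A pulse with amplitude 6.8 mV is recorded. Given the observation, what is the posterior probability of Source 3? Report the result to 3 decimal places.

0.348

P(component k | x) = w_k·f_k(x) / marginal(x), where marginal(x) = Σ_j w_j·f_j(x).
Evaluate each component's likelihood at the observed value:
  L_1 = (1/(1.3·√(2π)))·exp(−(6.8−1.4)²/(2·1.3²)) = 0.306879·exp(-8.62722) = 5.49811e-05
  L_2 = (1/(1.6·√(2π)))·exp(−(6.8−2.8)²/(2·1.6²)) = 0.249339·exp(-3.12500) = 0.0109552
  L_3 = (1/(0.9·√(2π)))·exp(−(6.8−9.5)²/(2·0.9²)) = 0.443269·exp(-4.50000) = 0.00492428
Unnormalised posteriors:
  w_1·L_1 = 0.45 × 5.49811e-05 = 2.47415e-05
  w_2·L_2 = 0.25 × 0.0109552 = 0.0027388
  w_3·L_3 = 0.30 × 0.00492428 = 0.00147728
Marginal: 2.47415e-05 + 0.0027388 + 0.00147728 = 0.00424082
So the posterior for Source 3 is 0.00147728 / 0.00424082 ≈ 0.348.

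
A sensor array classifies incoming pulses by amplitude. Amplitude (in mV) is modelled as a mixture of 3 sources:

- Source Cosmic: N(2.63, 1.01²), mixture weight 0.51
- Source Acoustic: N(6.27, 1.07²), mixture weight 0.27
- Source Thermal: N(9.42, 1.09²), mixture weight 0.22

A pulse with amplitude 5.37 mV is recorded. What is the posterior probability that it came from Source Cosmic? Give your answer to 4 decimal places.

Posterior ∝ prior × likelihood, so P(k | x) ∝ π_k f_k(x); normalise over all components.
Normal densities:
  L_Cosmic = (1/(1.01·√(2π)))·exp(−(5.37−2.63)²/(2·1.01²)) = 0.394992·exp(-3.67984) = 0.00996452
  L_Acoustic = (1/(1.07·√(2π)))·exp(−(5.37−6.27)²/(2·1.07²)) = 0.372843·exp(-0.35374) = 0.261757
  L_Thermal = (1/(1.09·√(2π)))·exp(−(5.37−9.42)²/(2·1.09²)) = 0.366002·exp(-6.90283) = 0.00036781
Unnormalised posteriors:
  π_Cosmic·L_Cosmic = 0.51 × 0.00996452 = 0.00508191
  π_Acoustic·L_Acoustic = 0.27 × 0.261757 = 0.0706743
  π_Thermal·L_Thermal = 0.22 × 0.00036781 = 8.09182e-05
Sum: 0.00508191 + 0.0706743 + 8.09182e-05 = 0.0758371
P(Source Cosmic | the observation) = 0.00508191 / 0.0758371 ≈ 0.0670

0.0670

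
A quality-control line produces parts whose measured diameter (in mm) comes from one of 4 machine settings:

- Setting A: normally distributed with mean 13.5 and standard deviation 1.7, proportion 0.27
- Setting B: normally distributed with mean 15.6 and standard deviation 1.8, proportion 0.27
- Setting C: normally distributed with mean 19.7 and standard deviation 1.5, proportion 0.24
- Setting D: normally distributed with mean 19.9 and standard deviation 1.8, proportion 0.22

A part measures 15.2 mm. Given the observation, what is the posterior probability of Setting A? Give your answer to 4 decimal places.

P(component k | x) = w_k·f_k(x) / marginal(x), where marginal(x) = Σ_j w_j·f_j(x).
Normal densities:
  f_A = (1/(1.7·√(2π)))·exp(−(15.2−13.5)²/(2·1.7²)) = 0.234672·exp(-0.50000) = 0.142336
  f_B = (1/(1.8·√(2π)))·exp(−(15.2−15.6)²/(2·1.8²)) = 0.221635·exp(-0.02469) = 0.216229
  f_C = (1/(1.5·√(2π)))·exp(−(15.2−19.7)²/(2·1.5²)) = 0.265962·exp(-4.50000) = 0.00295457
  f_D = (1/(1.8·√(2π)))·exp(−(15.2−19.9)²/(2·1.8²)) = 0.221635·exp(-3.40895) = 0.00733076
Weight by the priors:
  w_A·f_A = 0.27 × 0.142336 = 0.0384306
  w_B·f_B = 0.27 × 0.216229 = 0.0583819
  w_C·f_C = 0.24 × 0.00295457 = 0.000709096
  w_D·f_D = 0.22 × 0.00733076 = 0.00161277
Marginal: 0.0384306 + 0.0583819 + 0.000709096 + 0.00161277 = 0.0991344
So the posterior for Setting A is 0.0384306 / 0.0991344 ≈ 0.3877.

0.3877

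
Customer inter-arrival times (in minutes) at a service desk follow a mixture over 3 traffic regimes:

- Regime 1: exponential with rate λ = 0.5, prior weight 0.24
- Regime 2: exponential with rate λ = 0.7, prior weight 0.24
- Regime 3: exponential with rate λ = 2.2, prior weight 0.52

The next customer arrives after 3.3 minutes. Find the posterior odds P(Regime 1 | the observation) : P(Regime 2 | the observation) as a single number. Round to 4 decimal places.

Since P(k|x) ∝ P(Z=k) f_k(x), the posterior odds are P(Z=i) f_i(x) / (P(Z=j) f_j(x)).
Exponential densities:
  L_1 = 0.096025
  L_2 = 0.0694829
  L_3 = 0.00154684
0.023046 / 0.0166759 ≈ 1.3820

1.3820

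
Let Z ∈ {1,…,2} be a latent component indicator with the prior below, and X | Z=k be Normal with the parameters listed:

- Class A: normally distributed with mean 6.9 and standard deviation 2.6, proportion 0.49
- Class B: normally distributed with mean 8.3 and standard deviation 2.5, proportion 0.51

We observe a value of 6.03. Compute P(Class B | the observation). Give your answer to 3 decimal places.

Apply Bayes' rule: the posterior for each component is proportional to its prior times its likelihood at x.
Evaluate each component's likelihood at the observed value:
  L_A = (1/(2.6·√(2π)))·exp(−(6.03−6.9)²/(2·2.6²)) = 0.153439·exp(-0.05598) = 0.145085
  L_B = (1/(2.5·√(2π)))·exp(−(6.03−8.3)²/(2·2.5²)) = 0.159577·exp(-0.41223) = 0.105667
Prior × likelihood for each component:
  π_A·L_A = 0.49 × 0.145085 = 0.0710918
  π_B·L_B = 0.51 × 0.105667 = 0.0538902
Marginal: 0.0710918 + 0.0538902 = 0.124982
Responsibility of Class B: 0.0538902 / 0.124982 ≈ 0.431

0.431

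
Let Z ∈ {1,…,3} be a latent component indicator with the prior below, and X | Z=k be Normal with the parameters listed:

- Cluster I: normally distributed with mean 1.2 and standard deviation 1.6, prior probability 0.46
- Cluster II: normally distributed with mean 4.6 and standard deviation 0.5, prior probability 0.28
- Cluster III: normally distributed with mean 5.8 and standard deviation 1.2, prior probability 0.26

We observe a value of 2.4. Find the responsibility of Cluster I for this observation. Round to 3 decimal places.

Apply Bayes' rule: the posterior for each component is proportional to its prior times its likelihood at x.
Evaluate each component's likelihood at the observed value:
  L_I = (1/(1.6·√(2π)))·exp(−(2.4−1.2)²/(2·1.6²)) = 0.249339·exp(-0.28125) = 0.188211
  L_II = (1/(0.5·√(2π)))·exp(−(2.4−4.6)²/(2·0.5²)) = 0.797885·exp(-9.68000) = 4.98849e-05
  L_III = (1/(1.2·√(2π)))·exp(−(2.4−5.8)²/(2·1.2²)) = 0.332452·exp(-4.01389) = 0.00600508
Unnormalised posteriors:
  π_I·L_I = 0.46 × 0.188211 = 0.086577
  π_II·L_II = 0.28 × 4.98849e-05 = 1.39678e-05
  π_III·L_III = 0.26 × 0.00600508 = 0.00156132
Marginal: 0.086577 + 1.39678e-05 + 0.00156132 = 0.0881523
P(Cluster I | x) ≈ 0.982

0.982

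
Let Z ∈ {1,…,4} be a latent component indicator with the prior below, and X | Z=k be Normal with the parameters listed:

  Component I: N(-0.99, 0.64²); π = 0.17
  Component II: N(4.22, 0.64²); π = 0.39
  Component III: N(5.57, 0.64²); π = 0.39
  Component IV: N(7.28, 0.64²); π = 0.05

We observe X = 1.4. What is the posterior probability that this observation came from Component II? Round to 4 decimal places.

0.1296

Apply Bayes' rule: the posterior for each component is proportional to its prior times its likelihood at x.
Normal densities:
  L_I = (1/(0.64·√(2π)))·exp(−(1.4−-0.99)²/(2·0.64²)) = 0.623347·exp(-6.97278) = 0.000584105
  L_II = (1/(0.64·√(2π)))·exp(−(1.4−4.22)²/(2·0.64²)) = 0.623347·exp(-9.70752) = 3.79147e-05
  L_III = (1/(0.64·√(2π)))·exp(−(1.4−5.57)²/(2·0.64²)) = 0.623347·exp(-21.22668) = 3.76789e-10
  L_IV = (1/(0.64·√(2π)))·exp(−(1.4−7.28)²/(2·0.64²)) = 0.623347·exp(-42.20508) = 2.91943e-19
Weight by the priors:
  π_I·L_I = 0.17 × 0.000584105 = 9.92979e-05
  π_II·L_II = 0.39 × 3.79147e-05 = 1.47867e-05
  π_III·L_III = 0.39 × 3.76789e-10 = 1.46948e-10
  π_IV·L_IV = 0.05 × 2.91943e-19 = 1.45971e-20
Marginal: 9.92979e-05 + 1.47867e-05 + 1.46948e-10 + 1.45971e-20 = 0.000114085
P(Component II | the observation) ≈ 0.1296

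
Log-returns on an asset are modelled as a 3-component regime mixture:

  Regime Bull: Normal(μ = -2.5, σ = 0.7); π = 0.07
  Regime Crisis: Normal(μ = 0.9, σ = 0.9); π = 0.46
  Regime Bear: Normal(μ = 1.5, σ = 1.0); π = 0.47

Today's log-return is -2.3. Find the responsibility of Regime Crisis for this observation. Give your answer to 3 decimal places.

0.009

The responsibility of component k is P(Z=k) f_k(x) divided by Σ_j P(Z=j) f_j(x).
Normal densities:
  f_Bull = 0.547124
  f_Crisis = 0.000797072
  f_Bear = 0.000291947
Unnormalised posteriors:
  P(Z=Bull)·f_Bull = 0.07 × 0.547124 = 0.0382987
  P(Z=Crisis)·f_Crisis = 0.46 × 0.000797072 = 0.000366653
  P(Z=Bear)·f_Bear = 0.47 × 0.000291947 = 0.000137215
Normaliser: 0.0382987 + 0.000366653 + 0.000137215 = 0.0388025
P(Regime Crisis | data) = 0.000366653 / 0.0388025 ≈ 0.009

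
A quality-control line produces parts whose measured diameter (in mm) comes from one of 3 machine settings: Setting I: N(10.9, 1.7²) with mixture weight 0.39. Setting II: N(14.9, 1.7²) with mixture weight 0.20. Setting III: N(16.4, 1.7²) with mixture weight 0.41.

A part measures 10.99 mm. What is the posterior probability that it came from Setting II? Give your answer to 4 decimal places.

The responsibility of component k is P(Z=k) f_k(x) divided by Σ_j P(Z=j) f_j(x).
Normal densities:
  L_I = (1/(1.7·√(2π)))·exp(−(10.99−10.9)²/(2·1.7²)) = 0.234672·exp(-0.00140) = 0.234343
  L_II = (1/(1.7·√(2π)))·exp(−(10.99−14.9)²/(2·1.7²)) = 0.234672·exp(-2.64500) = 0.016663
  L_III = (1/(1.7·√(2π)))·exp(−(10.99−16.4)²/(2·1.7²)) = 0.234672·exp(-5.06369) = 0.00148365
Weight by the priors:
  P(Z=I)·L_I = 0.39 × 0.234343 = 0.0913939
  P(Z=II)·L_II = 0.20 × 0.016663 = 0.00333259
  P(Z=III)·L_III = 0.41 × 0.00148365 = 0.000608295
Normaliser: 0.0913939 + 0.00333259 + 0.000608295 = 0.0953348
So the posterior for Setting II is 0.00333259 / 0.0953348 ≈ 0.0350.

0.0350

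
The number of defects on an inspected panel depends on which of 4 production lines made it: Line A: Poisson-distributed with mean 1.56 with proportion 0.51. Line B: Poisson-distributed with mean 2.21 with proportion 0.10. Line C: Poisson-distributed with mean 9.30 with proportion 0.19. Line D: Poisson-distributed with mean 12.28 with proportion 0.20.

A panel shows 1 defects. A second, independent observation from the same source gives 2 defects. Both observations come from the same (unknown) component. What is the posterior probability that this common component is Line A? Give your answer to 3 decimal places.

By Bayes' theorem, P(k | x) = π_k f_k(x) / Σ_j π_j f_j(x).
Since both observations come from the same component, the likelihood for component k is f_k(x₁)·f_k(x₂).
  L_A = [e^(−1.56)·1.56^1/1! = 0.327812] × [0.255694] = 0.0838195
  L_B = [e^(−2.21)·2.21^1/1! = 0.242438] × [0.267894] = 0.0649479
  L_C = [e^(−9.30)·9.30^1/1! = 0.000850245] × [0.00395364] = 3.36156e-06
  L_D = [e^(−12.28)·12.28^1/1! = 5.70246e-05] × [0.000350131] = 1.99661e-08
Multiply by the mixture weights:
  π_A·L_A = 0.51 × 0.0838195 = 0.0427479
  π_B·L_B = 0.10 × 0.0649479 = 0.00649479
  π_C·L_C = 0.19 × 3.36156e-06 = 6.38697e-07
  π_D·L_D = 0.20 × 1.99661e-08 = 3.99321e-09
Evidence: 0.0427479 + 0.00649479 + 6.38697e-07 + 3.99321e-09 = 0.0492434
Responsibility of Line A: 0.0427479 / 0.0492434 ≈ 0.868

0.868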